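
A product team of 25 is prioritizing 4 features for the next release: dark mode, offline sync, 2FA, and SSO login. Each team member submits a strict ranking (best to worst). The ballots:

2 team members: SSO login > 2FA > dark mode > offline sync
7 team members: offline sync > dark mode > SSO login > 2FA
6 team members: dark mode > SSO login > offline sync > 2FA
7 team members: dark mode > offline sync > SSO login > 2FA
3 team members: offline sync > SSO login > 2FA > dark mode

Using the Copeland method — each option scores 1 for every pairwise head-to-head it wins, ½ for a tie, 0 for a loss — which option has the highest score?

dark mode: beats offline sync, 2FA, and SSO login → score 3.
offline sync: beats 2FA and SSO login; loses to dark mode → score 2.
2FA: loses to dark mode, offline sync, and SSO login → score 0.
SSO login: beats 2FA; loses to dark mode and offline sync → score 1.
dark mode has the best pairwise record.

dark mode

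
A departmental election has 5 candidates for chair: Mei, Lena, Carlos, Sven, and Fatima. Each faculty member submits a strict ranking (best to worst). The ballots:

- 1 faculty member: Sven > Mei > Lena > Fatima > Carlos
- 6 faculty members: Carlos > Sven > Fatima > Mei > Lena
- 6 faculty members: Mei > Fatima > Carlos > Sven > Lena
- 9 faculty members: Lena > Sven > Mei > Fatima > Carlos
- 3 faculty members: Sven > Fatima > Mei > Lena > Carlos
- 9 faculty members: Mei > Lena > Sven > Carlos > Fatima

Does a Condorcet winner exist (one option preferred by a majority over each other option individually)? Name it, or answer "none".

Checking pairwise contests:
Sven beats Mei 19–15.
Mei beats Lena 25–9.
Mei beats Carlos 28–6.
Lena beats Sven 18–16.
Mei beats Fatima 25–9.
Every option loses at least one head-to-head, so there is no Condorcet winner.

none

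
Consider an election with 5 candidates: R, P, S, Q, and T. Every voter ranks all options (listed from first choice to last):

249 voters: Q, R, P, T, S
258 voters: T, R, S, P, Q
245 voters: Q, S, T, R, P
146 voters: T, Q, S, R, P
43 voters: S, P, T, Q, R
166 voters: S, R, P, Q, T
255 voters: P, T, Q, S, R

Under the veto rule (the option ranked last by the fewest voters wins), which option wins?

Last-place votes: R 298, P 391, S 249, Q 258, T 166.
T is ranked last by the fewest voters, so T wins.

T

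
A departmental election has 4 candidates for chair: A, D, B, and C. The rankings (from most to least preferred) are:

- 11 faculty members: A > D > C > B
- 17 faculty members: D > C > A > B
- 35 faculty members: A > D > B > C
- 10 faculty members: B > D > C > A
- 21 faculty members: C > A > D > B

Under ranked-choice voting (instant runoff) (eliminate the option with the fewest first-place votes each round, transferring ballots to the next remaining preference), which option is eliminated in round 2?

Round 1: A 46, D 17, B 10, C 21. Eliminate B.
Round 2: A 46, D 27, C 21. Eliminate C.

C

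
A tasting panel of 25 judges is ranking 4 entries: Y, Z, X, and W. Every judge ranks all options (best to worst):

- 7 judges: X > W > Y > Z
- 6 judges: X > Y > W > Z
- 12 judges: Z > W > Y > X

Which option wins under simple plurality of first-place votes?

X

First-place votes: Y 0, Z 12, X 13, W 0.
X has the most first-place votes.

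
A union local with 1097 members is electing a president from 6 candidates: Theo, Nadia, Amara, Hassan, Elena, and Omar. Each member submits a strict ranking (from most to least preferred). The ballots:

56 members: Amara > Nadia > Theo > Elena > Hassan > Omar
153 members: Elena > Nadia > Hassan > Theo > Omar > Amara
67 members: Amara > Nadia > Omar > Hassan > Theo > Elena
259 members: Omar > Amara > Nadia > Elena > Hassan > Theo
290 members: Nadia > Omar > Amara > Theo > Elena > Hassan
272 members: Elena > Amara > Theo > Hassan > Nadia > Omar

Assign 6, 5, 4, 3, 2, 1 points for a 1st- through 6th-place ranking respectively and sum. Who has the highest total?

Theo: 56·4 + 153·3 + 67·2 + 259·1 + 290·3 + 272·4 = 3034
Nadia: 56·5 + 153·5 + 67·5 + 259·4 + 290·6 + 272·2 = 4700
Amara: 56·6 + 153·1 + 67·6 + 259·5 + 290·4 + 272·5 = 4706
Hassan: 56·2 + 153·4 + 67·3 + 259·2 + 290·1 + 272·3 = 2549
Elena: 56·3 + 153·6 + 67·1 + 259·3 + 290·2 + 272·6 = 4142
Omar: 56·1 + 153·2 + 67·4 + 259·6 + 290·5 + 272·1 = 3906
Amara has the highest Borda score (4706).

Amara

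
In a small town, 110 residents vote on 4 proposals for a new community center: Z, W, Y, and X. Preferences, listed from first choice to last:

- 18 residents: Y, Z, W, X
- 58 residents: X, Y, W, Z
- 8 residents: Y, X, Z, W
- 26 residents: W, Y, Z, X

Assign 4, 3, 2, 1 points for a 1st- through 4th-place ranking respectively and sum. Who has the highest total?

Y

Z: 18·3 + 58·1 + 8·2 + 26·2 = 180
W: 18·2 + 58·2 + 8·1 + 26·4 = 264
Y: 18·4 + 58·3 + 8·4 + 26·3 = 356
X: 18·1 + 58·4 + 8·3 + 26·1 = 300
Y has the highest Borda score (356).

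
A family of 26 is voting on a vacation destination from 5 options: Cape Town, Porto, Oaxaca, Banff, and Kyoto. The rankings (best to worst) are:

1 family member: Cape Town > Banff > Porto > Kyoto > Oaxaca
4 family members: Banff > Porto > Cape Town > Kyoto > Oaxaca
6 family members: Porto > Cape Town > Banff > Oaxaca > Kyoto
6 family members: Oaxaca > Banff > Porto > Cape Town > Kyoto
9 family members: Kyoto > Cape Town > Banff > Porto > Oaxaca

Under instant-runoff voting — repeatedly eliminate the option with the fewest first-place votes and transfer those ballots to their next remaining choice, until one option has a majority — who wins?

Porto

Round 1: Cape Town 1, Porto 6, Oaxaca 6, Banff 4, Kyoto 9. Eliminate Cape Town.
Round 2: Porto 6, Oaxaca 6, Banff 5, Kyoto 9. Eliminate Banff.
Round 3: Porto 11, Oaxaca 6, Kyoto 9. Eliminate Oaxaca.
Round 4: Porto 17, Kyoto 9. Porto has a majority.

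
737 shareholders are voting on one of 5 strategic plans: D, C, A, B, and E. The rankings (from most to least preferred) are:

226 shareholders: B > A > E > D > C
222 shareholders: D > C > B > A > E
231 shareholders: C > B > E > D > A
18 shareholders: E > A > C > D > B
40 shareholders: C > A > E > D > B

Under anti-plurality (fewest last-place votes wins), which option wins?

D

Last-place votes: D 0, C 226, A 231, B 58, E 222.
D is ranked last by the fewest voters, so D wins.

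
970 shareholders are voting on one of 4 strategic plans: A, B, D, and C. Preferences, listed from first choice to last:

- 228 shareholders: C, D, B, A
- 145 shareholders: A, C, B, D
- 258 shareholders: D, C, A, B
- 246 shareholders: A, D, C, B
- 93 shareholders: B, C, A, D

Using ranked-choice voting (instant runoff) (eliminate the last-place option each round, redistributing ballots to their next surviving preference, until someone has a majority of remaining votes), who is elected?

Round 1: A 391, B 93, D 258, C 228. Eliminate B.
Round 2: A 391, D 258, C 321. Eliminate D.
Round 3: A 391, C 579. C has a majority.

C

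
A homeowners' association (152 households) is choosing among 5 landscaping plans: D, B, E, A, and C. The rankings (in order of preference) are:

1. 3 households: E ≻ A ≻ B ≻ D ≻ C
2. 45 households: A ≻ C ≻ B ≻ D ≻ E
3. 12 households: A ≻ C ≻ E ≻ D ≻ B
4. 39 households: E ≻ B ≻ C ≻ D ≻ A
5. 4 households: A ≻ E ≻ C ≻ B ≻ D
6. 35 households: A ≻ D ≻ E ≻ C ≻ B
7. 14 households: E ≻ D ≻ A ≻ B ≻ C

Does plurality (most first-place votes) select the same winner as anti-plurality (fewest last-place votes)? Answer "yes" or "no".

no

Plurality — first-place votes: D 0, B 0, E 56, A 96, C 0. Winner: A.
Anti-plurality — last-place votes: D 4, B 47, E 45, A 39, C 17. Winner: D.
The two methods disagree.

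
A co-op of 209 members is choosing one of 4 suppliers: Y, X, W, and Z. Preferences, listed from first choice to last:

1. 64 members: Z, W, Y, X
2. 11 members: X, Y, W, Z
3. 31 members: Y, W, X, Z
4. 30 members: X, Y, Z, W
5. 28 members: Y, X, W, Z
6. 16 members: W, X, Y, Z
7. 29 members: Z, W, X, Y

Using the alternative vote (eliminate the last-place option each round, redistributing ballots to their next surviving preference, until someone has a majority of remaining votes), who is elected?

Round 1: Y 59, X 41, W 16, Z 93. Eliminate W.
Round 2: Y 59, X 57, Z 93. Eliminate X.
Round 3: Y 116, Z 93. Y has a majority.

Y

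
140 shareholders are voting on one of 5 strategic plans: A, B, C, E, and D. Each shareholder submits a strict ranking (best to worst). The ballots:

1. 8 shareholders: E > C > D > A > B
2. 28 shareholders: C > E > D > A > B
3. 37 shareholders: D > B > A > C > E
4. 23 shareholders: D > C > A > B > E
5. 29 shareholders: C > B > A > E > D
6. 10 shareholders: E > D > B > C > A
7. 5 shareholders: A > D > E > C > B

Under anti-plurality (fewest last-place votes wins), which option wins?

Last-place votes: A 10, B 41, C 0, E 60, D 29.
C is ranked last by the fewest voters, so C wins.

C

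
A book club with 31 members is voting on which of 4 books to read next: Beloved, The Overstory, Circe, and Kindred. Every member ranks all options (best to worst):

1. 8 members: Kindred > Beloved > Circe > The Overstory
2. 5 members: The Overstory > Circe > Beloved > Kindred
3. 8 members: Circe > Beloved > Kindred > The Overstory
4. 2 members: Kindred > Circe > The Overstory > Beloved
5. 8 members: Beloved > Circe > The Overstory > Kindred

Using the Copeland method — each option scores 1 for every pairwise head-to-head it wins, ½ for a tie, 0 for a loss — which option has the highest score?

Beloved: beats The Overstory, Circe, and Kindred → score 3.
The Overstory: loses to Beloved, Circe, and Kindred → score 0.
Circe: beats The Overstory and Kindred; loses to Beloved → score 2.
Kindred: beats The Overstory; loses to Beloved and Circe → score 1.
Beloved has the best pairwise record.

Beloved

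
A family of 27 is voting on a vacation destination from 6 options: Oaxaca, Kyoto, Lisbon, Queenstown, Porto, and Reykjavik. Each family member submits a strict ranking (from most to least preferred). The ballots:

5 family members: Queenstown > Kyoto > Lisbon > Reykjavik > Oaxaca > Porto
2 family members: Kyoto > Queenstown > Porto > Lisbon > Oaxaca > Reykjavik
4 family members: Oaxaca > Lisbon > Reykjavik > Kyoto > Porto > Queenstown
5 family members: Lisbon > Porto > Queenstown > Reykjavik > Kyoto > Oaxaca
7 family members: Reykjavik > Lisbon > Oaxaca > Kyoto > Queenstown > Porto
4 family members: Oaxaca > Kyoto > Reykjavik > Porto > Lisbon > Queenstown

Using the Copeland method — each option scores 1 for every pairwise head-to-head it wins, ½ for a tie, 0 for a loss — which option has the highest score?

Oaxaca: beats Kyoto, Queenstown, and Porto; loses to Lisbon and Reykjavik → score 3.
Kyoto: beats Queenstown and Porto; loses to Oaxaca, Lisbon, and Reykjavik → score 2.
Lisbon: beats Oaxaca, Kyoto, Queenstown, Porto, and Reykjavik → score 5.
Queenstown: beats Porto; loses to Oaxaca, Kyoto, Lisbon, and Reykjavik → score 1.
Porto: loses to Oaxaca, Kyoto, Lisbon, Queenstown, and Reykjavik → score 0.
Reykjavik: beats Oaxaca, Kyoto, Queenstown, and Porto; loses to Lisbon → score 4.
Lisbon has the best pairwise record.

Lisbon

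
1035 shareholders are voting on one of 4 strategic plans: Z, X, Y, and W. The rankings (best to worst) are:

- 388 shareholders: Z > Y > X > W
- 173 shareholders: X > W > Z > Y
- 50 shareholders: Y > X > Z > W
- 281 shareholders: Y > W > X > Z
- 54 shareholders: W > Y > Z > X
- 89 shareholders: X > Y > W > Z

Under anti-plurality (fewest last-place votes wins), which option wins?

X

Last-place votes: Z 370, X 54, Y 173, W 438.
X is ranked last by the fewest voters, so X wins.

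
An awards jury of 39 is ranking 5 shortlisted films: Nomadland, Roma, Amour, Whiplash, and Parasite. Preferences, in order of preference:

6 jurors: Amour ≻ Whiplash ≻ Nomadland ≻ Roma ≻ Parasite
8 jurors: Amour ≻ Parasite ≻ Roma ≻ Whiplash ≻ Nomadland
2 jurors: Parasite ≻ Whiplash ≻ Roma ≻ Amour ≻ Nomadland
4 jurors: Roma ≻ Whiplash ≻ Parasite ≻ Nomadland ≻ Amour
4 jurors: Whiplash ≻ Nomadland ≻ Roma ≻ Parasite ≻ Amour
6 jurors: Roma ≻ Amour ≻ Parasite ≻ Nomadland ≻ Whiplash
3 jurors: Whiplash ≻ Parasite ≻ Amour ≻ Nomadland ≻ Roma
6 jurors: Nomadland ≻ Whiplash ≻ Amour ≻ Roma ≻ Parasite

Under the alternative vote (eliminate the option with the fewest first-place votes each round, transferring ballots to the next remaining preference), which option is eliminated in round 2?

Nomadland

Round 1: Nomadland 6, Roma 10, Amour 14, Whiplash 7, Parasite 2. Eliminate Parasite.
Round 2: Nomadland 6, Roma 10, Amour 14, Whiplash 9. Eliminate Nomadland.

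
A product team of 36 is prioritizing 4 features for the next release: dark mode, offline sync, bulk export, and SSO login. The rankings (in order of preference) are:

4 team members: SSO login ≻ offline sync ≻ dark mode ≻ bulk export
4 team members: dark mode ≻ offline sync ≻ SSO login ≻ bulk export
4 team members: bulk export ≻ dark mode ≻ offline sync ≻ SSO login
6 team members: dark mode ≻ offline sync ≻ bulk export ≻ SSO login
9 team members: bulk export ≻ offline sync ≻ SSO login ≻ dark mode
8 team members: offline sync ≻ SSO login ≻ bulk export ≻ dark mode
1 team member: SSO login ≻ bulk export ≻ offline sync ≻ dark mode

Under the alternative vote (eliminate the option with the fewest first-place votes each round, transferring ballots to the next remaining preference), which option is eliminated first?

SSO login

Round 1: dark mode 10, offline sync 8, bulk export 13, SSO login 5. Eliminate SSO login.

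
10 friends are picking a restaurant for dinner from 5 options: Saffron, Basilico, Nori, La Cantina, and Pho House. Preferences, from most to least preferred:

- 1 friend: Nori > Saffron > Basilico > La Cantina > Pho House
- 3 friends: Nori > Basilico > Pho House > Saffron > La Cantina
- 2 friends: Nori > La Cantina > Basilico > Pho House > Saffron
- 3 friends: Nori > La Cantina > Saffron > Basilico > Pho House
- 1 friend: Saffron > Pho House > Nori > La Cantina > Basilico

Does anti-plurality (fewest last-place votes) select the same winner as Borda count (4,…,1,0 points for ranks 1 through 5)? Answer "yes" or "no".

Anti-plurality — last-place votes: Saffron 2, Basilico 1, Nori 0, La Cantina 3, Pho House 4. Winner: Nori.
Borda — scores: Saffron 16, Basilico 18, Nori 38, La Cantina 17, Pho House 11. Winner: Nori.
The two methods agree.

yes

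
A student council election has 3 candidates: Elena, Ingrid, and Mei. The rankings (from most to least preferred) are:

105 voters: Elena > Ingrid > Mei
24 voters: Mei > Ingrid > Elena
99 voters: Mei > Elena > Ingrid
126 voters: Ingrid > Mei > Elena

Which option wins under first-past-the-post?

First-place votes: Elena 105, Ingrid 126, Mei 123.
Ingrid has the most first-place votes.

Ingrid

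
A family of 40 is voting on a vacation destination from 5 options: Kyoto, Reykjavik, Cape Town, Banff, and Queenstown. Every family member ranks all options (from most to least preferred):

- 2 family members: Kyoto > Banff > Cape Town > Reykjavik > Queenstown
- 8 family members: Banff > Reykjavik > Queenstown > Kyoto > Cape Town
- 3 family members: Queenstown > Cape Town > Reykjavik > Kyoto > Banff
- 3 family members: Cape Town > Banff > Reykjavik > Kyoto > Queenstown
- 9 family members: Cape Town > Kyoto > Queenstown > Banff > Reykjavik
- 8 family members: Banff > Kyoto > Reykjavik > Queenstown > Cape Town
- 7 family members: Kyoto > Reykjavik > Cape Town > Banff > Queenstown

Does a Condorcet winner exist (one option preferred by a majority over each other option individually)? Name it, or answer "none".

Kyoto

Kyoto vs Reykjavik: 26–14 for Kyoto.
Kyoto vs Cape Town: 25–15 for Kyoto.
Kyoto vs Banff: 21–19 for Kyoto.
Kyoto vs Queenstown: 29–11 for Kyoto.
Kyoto beats every other option head-to-head.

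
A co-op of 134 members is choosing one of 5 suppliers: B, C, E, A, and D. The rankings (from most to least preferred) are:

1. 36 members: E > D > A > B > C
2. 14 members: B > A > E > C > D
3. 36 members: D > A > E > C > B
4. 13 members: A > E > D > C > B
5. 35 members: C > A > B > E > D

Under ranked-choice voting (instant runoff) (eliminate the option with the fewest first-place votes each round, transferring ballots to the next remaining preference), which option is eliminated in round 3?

C

Round 1: B 14, C 35, E 36, A 13, D 36. Eliminate A.
Round 2: B 14, C 35, E 49, D 36. Eliminate B.
Round 3: C 35, E 63, D 36. Eliminate C.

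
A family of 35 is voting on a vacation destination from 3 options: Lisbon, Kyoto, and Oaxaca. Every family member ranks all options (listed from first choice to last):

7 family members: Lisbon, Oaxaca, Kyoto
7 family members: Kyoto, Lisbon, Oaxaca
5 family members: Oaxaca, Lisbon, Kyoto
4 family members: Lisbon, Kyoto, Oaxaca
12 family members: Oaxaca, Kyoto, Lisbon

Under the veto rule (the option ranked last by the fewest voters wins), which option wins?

Oaxaca

Last-place votes: Lisbon 12, Kyoto 12, Oaxaca 11.
Oaxaca is ranked last by the fewest voters, so Oaxaca wins.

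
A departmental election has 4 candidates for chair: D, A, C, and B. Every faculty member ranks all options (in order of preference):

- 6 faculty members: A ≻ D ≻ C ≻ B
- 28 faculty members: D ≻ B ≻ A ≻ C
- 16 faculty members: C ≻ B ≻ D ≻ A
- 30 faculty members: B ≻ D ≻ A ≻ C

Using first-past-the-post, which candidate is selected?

First-place votes: D 28, A 6, C 16, B 30.
B has the most first-place votes.

B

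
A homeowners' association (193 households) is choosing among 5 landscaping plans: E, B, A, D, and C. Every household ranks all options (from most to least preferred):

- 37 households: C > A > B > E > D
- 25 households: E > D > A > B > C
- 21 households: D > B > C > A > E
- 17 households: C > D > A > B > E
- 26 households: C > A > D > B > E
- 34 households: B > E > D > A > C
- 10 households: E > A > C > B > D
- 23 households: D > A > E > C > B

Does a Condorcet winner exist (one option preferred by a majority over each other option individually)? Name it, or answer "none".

none

Checking pairwise contests:
B beats E 135–58.
A beats B 138–55.
D beats A 120–73.
E beats D 106–87.
D beats C 103–90.
Every option loses at least one head-to-head, so there is no Condorcet winner.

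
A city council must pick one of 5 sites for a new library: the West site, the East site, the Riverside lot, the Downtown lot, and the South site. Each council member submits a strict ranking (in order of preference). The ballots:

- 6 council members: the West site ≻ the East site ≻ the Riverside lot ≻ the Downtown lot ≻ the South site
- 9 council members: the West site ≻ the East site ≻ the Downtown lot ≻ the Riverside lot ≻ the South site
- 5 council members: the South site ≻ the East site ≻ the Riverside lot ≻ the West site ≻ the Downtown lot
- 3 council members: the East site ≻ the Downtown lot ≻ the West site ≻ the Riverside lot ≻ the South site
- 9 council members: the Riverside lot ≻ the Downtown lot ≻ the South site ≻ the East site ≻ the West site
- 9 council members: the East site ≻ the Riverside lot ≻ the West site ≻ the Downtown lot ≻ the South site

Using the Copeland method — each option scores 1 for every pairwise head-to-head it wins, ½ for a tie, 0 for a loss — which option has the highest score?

the West site: beats the Downtown lot and the South site; loses to the East site and the Riverside lot → score 2.
the East site: beats the West site, the Riverside lot, the Downtown lot, and the South site → score 4.
the Riverside lot: beats the West site, the Downtown lot, and the South site; loses to the East site → score 3.
the Downtown lot: beats the South site; loses to the West site, the East site, and the Riverside lot → score 1.
the South site: loses to the West site, the East site, the Riverside lot, and the Downtown lot → score 0.
the East site has the best pairwise record.

the East site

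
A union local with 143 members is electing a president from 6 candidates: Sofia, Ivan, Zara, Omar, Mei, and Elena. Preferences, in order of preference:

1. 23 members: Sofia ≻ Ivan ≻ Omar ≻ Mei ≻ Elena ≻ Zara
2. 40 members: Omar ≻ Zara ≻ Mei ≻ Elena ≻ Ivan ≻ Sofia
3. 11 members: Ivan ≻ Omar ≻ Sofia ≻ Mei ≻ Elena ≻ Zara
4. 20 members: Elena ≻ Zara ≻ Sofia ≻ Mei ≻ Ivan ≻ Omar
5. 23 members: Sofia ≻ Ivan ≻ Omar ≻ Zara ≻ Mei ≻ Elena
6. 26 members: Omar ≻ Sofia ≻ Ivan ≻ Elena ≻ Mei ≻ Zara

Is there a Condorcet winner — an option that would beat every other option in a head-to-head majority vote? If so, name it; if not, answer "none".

none

Checking pairwise contests:
Omar beats Sofia 77–66.
Sofia beats Ivan 92–51.
Sofia beats Zara 83–60.
Ivan beats Omar 77–66.
Sofia beats Mei 103–40.
Sofia beats Elena 83–60.
Every option loses at least one head-to-head, so there is no Condorcet winner.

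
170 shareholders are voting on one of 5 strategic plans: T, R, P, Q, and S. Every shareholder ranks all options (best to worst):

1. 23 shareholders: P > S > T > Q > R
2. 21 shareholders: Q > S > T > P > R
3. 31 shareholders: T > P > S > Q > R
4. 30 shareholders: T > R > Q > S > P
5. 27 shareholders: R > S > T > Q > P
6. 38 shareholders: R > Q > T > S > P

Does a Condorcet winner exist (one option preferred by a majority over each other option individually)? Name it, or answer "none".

T

T vs R: 105–65 for T.
T vs P: 147–23 for T.
T vs Q: 111–59 for T.
T vs S: 99–71 for T.
T beats every other option head-to-head.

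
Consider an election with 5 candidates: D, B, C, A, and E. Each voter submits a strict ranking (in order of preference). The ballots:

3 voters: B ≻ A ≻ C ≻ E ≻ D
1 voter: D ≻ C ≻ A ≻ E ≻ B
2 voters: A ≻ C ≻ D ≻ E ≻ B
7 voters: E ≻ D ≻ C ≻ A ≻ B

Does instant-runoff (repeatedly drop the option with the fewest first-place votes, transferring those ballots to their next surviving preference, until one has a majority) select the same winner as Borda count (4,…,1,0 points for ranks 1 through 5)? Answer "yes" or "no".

yes

Instant-runoff — R1 D 1, B 3, C 0, A 2, E 7 (E winner). Winner: E.
Borda — scores: D 29, B 12, C 29, A 26, E 34. Winner: E.
The two methods agree.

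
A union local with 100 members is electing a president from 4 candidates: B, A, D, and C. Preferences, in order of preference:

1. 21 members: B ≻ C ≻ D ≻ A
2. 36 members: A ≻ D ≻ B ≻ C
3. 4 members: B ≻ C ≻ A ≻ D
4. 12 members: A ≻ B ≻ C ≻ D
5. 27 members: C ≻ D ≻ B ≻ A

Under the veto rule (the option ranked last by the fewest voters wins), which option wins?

Last-place votes: B 0, A 48, D 16, C 36.
B is ranked last by the fewest voters, so B wins.

B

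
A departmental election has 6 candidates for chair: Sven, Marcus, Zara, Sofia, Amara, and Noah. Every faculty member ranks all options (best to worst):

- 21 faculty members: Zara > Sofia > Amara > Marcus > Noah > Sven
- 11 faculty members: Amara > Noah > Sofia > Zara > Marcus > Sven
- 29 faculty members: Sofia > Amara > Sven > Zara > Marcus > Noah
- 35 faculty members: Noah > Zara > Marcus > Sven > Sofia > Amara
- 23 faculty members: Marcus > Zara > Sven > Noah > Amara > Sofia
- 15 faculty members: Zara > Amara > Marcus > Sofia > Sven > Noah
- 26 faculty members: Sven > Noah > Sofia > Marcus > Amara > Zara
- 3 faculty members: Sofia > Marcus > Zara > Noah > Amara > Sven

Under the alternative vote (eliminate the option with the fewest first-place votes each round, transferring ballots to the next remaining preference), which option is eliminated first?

Round 1: Sven 26, Marcus 23, Zara 36, Sofia 32, Amara 11, Noah 35. Eliminate Amara.

Amara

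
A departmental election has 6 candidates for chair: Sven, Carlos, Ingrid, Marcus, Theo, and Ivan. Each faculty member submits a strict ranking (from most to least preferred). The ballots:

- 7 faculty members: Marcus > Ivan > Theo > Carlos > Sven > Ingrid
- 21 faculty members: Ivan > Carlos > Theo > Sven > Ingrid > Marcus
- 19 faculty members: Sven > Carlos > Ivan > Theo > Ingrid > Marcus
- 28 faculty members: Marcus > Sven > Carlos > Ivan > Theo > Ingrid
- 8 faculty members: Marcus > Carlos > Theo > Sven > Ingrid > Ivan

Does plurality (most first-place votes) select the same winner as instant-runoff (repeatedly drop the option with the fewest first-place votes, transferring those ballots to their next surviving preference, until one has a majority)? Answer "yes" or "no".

Plurality — first-place votes: Sven 19, Carlos 0, Ingrid 0, Marcus 43, Theo 0, Ivan 21. Winner: Marcus.
Instant-runoff — R1 Sven 19, Carlos 0, Ingrid 0, Marcus 43, Theo 0, Ivan 21 (Marcus winner). Winner: Marcus.
The two methods agree.

yes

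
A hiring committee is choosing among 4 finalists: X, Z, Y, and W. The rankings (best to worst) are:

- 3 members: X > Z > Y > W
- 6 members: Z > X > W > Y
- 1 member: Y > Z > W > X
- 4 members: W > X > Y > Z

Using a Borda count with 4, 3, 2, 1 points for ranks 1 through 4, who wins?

X: 3·4 + 6·3 + 1·1 + 4·3 = 43
Z: 3·3 + 6·4 + 1·3 + 4·1 = 40
Y: 3·2 + 6·1 + 1·4 + 4·2 = 24
W: 3·1 + 6·2 + 1·2 + 4·4 = 33
X has the highest Borda score (43).

X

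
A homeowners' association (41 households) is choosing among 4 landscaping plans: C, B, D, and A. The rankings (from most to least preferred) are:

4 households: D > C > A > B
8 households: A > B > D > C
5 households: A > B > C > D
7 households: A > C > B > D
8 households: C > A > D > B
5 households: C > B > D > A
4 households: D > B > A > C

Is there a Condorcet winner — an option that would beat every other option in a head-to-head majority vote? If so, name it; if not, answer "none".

A

A vs C: 24–17 for A.
A vs B: 32–9 for A.
A vs D: 28–13 for A.
A beats every other option head-to-head.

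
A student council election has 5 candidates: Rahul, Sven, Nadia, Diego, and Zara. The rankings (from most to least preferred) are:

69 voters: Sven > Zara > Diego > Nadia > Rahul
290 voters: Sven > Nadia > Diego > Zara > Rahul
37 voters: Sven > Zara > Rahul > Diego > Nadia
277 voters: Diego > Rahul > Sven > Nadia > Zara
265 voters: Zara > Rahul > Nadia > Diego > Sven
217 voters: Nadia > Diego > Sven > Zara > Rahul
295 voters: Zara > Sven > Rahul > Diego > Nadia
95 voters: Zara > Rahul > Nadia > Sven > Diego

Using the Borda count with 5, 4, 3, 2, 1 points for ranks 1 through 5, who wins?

Sven

Rahul: 69·1 + 290·1 + 37·3 + 277·4 + 265·4 + 217·1 + 295·3 + 95·4 = 4120
Sven: 69·5 + 290·5 + 37·5 + 277·3 + 265·1 + 217·3 + 295·4 + 95·2 = 5097
Nadia: 69·2 + 290·4 + 37·1 + 277·2 + 265·3 + 217·5 + 295·1 + 95·3 = 4349
Diego: 69·3 + 290·3 + 37·2 + 277·5 + 265·2 + 217·4 + 295·2 + 95·1 = 4619
Zara: 69·4 + 290·2 + 37·4 + 277·1 + 265·5 + 217·2 + 295·5 + 95·5 = 4990
Sven has the highest Borda score (5097).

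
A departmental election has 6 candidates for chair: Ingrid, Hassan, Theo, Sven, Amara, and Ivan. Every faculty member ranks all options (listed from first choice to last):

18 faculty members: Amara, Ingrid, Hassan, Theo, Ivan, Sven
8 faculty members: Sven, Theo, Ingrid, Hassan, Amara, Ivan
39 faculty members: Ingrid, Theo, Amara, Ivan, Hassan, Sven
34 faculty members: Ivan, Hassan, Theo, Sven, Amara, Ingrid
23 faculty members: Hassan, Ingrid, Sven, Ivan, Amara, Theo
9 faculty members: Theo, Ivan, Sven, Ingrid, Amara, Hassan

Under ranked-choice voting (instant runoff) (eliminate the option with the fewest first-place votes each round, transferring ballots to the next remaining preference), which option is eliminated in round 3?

Amara

Round 1: Ingrid 39, Hassan 23, Theo 9, Sven 8, Amara 18, Ivan 34. Eliminate Sven.
Round 2: Ingrid 39, Hassan 23, Theo 17, Amara 18, Ivan 34. Eliminate Theo.
Round 3: Ingrid 47, Hassan 23, Amara 18, Ivan 43. Eliminate Amara.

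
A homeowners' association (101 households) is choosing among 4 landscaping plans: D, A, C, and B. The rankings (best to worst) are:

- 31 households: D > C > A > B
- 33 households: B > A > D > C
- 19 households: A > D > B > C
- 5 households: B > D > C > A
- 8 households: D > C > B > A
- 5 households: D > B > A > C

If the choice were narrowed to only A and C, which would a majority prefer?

Voters preferring A to C: 57; preferring C to A: 44.
A wins the head-to-head.

A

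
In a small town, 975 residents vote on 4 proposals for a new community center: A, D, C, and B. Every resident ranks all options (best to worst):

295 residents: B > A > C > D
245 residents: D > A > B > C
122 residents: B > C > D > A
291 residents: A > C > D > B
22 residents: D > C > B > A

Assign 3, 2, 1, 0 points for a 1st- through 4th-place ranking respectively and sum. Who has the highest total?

A

A: 295·2 + 245·2 + 122·0 + 291·3 + 22·0 = 1953
D: 295·0 + 245·3 + 122·1 + 291·1 + 22·3 = 1214
C: 295·1 + 245·0 + 122·2 + 291·2 + 22·2 = 1165
B: 295·3 + 245·1 + 122·3 + 291·0 + 22·1 = 1518
A has the highest Borda score (1953).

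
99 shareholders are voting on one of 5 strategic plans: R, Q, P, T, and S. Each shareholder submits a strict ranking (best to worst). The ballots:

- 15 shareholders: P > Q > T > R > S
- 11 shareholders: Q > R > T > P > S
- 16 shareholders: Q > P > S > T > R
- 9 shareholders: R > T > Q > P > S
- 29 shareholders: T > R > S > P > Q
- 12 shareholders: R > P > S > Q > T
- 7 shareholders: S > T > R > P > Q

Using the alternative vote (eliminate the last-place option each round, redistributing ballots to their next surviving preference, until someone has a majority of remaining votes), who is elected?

Round 1: R 21, Q 27, P 15, T 29, S 7. Eliminate S.
Round 2: R 21, Q 27, P 15, T 36. Eliminate P.
Round 3: R 21, Q 42, T 36. Eliminate R.
Round 4: Q 54, T 45. Q has a majority.

Q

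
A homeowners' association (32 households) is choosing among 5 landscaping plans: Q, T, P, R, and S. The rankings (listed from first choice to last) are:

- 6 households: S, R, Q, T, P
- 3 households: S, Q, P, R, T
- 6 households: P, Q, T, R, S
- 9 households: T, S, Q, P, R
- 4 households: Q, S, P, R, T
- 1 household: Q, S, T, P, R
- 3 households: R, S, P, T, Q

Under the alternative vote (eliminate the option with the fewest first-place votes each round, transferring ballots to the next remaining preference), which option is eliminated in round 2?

Q

Round 1: Q 5, T 9, P 6, R 3, S 9. Eliminate R.
Round 2: Q 5, T 9, P 6, S 12. Eliminate Q.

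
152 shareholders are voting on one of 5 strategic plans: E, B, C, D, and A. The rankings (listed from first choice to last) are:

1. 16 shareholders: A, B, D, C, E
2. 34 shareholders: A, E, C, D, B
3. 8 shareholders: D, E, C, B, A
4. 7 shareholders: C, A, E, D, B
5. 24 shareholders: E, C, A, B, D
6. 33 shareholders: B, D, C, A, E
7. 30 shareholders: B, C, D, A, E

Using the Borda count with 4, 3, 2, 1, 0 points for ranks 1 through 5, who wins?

E: 16·0 + 34·3 + 8·3 + 7·2 + 24·4 + 33·0 + 30·0 = 236
B: 16·3 + 34·0 + 8·1 + 7·0 + 24·1 + 33·4 + 30·4 = 332
C: 16·1 + 34·2 + 8·2 + 7·4 + 24·3 + 33·2 + 30·3 = 356
D: 16·2 + 34·1 + 8·4 + 7·1 + 24·0 + 33·3 + 30·2 = 264
A: 16·4 + 34·4 + 8·0 + 7·3 + 24·2 + 33·1 + 30·1 = 332
C has the highest Borda score (356).

C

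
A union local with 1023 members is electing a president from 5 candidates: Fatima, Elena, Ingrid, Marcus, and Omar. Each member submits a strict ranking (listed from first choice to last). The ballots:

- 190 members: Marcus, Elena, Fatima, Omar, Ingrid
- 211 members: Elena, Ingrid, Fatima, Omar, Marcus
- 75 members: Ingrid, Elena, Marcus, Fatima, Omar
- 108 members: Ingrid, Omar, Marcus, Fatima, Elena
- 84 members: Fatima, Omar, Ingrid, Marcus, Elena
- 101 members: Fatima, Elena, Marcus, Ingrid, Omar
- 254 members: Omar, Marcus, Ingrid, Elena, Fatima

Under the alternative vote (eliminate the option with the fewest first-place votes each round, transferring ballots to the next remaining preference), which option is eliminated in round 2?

Round 1: Fatima 185, Elena 211, Ingrid 183, Marcus 190, Omar 254. Eliminate Ingrid.
Round 2: Fatima 185, Elena 286, Marcus 190, Omar 362. Eliminate Fatima.

Fatima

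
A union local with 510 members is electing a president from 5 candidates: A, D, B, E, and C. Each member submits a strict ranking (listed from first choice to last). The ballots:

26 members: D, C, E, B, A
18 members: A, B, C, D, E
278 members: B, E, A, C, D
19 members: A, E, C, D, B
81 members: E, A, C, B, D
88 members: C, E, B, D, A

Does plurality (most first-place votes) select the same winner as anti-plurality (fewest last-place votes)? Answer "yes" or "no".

no

Plurality — first-place votes: A 37, D 26, B 278, E 81, C 88. Winner: B.
Anti-plurality — last-place votes: A 114, D 359, B 19, E 18, C 0. Winner: C.
The two methods disagree.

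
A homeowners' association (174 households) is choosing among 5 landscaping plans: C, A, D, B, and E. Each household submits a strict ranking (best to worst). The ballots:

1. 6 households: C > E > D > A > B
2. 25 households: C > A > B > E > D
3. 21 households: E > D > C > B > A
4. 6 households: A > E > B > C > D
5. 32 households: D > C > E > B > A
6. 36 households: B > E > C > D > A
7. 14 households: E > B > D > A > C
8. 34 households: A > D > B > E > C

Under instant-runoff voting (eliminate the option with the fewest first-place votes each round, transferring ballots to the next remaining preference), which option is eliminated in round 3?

Round 1: C 31, A 40, D 32, B 36, E 35. Eliminate C.
Round 2: A 65, D 32, B 36, E 41. Eliminate D.
Round 3: A 65, B 36, E 73. Eliminate B.

B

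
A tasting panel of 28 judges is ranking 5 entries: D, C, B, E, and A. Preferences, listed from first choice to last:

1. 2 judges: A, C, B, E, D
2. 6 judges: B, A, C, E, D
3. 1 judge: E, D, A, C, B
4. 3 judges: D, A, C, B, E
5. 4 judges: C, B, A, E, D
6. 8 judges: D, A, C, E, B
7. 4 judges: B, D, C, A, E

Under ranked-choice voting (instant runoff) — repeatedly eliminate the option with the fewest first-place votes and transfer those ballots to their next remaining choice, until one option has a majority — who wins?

Round 1: D 11, C 4, B 10, E 1, A 2. Eliminate E.
Round 2: D 12, C 4, B 10, A 2. Eliminate A.
Round 3: D 12, C 6, B 10. Eliminate C.
Round 4: D 12, B 16. B has a majority.

B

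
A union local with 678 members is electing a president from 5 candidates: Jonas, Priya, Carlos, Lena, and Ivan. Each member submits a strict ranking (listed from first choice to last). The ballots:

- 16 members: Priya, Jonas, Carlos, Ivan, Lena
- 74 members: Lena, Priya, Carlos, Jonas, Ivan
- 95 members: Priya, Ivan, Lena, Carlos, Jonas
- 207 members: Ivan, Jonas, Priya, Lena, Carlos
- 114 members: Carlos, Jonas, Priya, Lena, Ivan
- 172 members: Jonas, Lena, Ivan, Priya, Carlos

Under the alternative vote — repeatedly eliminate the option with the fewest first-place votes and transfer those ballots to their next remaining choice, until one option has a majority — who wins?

Jonas

Round 1: Jonas 172, Priya 111, Carlos 114, Lena 74, Ivan 207. Eliminate Lena.
Round 2: Jonas 172, Priya 185, Carlos 114, Ivan 207. Eliminate Carlos.
Round 3: Jonas 286, Priya 185, Ivan 207. Eliminate Priya.
Round 4: Jonas 376, Ivan 302. Jonas has a majority.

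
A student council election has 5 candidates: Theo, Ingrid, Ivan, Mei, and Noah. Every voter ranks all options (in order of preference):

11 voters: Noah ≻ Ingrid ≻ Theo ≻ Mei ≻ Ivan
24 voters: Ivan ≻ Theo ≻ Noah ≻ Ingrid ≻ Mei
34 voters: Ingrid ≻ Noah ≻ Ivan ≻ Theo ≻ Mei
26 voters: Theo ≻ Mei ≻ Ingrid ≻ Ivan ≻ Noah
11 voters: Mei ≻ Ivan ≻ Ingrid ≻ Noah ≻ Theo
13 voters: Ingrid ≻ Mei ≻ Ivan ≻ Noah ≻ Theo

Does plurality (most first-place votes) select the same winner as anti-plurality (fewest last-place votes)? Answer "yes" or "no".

Plurality — first-place votes: Theo 26, Ingrid 47, Ivan 24, Mei 11, Noah 11. Winner: Ingrid.
Anti-plurality — last-place votes: Theo 24, Ingrid 0, Ivan 11, Mei 58, Noah 26. Winner: Ingrid.
The two methods agree.

yes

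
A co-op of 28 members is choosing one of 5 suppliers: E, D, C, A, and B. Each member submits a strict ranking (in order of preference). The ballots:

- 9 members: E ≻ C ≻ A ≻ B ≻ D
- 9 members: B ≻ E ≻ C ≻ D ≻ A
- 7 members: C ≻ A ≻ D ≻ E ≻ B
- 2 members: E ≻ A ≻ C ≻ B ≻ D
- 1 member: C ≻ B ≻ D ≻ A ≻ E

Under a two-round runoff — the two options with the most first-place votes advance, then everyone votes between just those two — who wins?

E

Round 1 first-place votes: E 11, D 0, C 8, A 0, B 9.
E and B advance.
Runoff: E is preferred to B by 18 voters; B by 10.
E wins the runoff.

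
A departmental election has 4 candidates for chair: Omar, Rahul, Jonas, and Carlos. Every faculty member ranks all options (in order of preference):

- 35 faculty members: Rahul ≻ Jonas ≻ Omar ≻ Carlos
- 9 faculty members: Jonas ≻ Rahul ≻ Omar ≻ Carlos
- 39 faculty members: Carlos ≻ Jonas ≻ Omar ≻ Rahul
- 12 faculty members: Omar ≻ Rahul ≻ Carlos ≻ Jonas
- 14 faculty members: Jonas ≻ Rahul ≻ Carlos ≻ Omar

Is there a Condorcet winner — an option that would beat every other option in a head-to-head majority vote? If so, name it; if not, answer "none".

Jonas vs Omar: 97–12 for Jonas.
Jonas vs Rahul: 62–47 for Jonas.
Jonas vs Carlos: 58–51 for Jonas.
Jonas beats every other option head-to-head.

Jonas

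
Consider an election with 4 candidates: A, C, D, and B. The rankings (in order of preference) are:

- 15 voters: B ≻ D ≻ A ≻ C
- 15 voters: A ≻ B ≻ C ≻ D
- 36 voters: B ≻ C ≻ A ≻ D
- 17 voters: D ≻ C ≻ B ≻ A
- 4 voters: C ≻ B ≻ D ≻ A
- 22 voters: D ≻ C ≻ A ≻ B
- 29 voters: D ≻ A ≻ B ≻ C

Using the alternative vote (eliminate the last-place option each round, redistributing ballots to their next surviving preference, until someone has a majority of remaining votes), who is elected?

Round 1: A 15, C 4, D 68, B 51. Eliminate C.
Round 2: A 15, D 68, B 55. Eliminate A.
Round 3: D 68, B 70. B has a majority.

B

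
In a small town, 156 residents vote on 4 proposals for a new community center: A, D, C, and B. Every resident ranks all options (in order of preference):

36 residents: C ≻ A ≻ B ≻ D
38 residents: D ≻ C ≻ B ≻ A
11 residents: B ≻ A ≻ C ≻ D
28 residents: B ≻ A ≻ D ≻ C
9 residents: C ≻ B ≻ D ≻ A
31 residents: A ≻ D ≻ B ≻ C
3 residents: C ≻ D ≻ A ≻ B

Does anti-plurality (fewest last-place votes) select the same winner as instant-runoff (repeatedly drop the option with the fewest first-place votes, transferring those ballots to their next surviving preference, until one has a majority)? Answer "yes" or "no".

no

Anti-plurality — last-place votes: A 47, D 47, C 59, B 3. Winner: B.
Instant-runoff — R1 A 31, D 38, C 48, B 39 (A out); R2 D 69, C 48, B 39 (B out); R3 D 97, C 59 (D winner). Winner: D.
The two methods disagree.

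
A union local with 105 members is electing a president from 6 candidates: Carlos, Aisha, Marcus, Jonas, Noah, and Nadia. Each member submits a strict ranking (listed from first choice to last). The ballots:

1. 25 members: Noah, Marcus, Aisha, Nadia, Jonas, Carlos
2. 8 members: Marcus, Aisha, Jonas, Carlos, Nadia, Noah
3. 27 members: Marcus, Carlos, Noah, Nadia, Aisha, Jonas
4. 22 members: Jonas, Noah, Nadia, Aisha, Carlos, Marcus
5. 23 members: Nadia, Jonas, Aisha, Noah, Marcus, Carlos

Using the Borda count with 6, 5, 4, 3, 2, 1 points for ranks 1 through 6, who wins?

Noah

Carlos: 25·1 + 8·3 + 27·5 + 22·2 + 23·1 = 251
Aisha: 25·4 + 8·5 + 27·2 + 22·3 + 23·4 = 352
Marcus: 25·5 + 8·6 + 27·6 + 22·1 + 23·2 = 403
Jonas: 25·2 + 8·4 + 27·1 + 22·6 + 23·5 = 356
Noah: 25·6 + 8·1 + 27·4 + 22·5 + 23·3 = 445
Nadia: 25·3 + 8·2 + 27·3 + 22·4 + 23·6 = 398
Noah has the highest Borda score (445).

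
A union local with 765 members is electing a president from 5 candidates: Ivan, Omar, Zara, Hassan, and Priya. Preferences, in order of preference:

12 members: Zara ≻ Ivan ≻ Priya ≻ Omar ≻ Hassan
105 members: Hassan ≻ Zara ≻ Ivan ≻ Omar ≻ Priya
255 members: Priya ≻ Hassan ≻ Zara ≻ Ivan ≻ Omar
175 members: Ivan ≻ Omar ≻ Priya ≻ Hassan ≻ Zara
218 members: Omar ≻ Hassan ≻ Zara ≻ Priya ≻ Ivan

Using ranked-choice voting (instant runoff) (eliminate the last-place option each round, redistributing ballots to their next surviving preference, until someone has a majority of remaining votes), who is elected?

Priya

Round 1: Ivan 175, Omar 218, Zara 12, Hassan 105, Priya 255. Eliminate Zara.
Round 2: Ivan 187, Omar 218, Hassan 105, Priya 255. Eliminate Hassan.
Round 3: Ivan 292, Omar 218, Priya 255. Eliminate Omar.
Round 4: Ivan 292, Priya 473. Priya has a majority.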